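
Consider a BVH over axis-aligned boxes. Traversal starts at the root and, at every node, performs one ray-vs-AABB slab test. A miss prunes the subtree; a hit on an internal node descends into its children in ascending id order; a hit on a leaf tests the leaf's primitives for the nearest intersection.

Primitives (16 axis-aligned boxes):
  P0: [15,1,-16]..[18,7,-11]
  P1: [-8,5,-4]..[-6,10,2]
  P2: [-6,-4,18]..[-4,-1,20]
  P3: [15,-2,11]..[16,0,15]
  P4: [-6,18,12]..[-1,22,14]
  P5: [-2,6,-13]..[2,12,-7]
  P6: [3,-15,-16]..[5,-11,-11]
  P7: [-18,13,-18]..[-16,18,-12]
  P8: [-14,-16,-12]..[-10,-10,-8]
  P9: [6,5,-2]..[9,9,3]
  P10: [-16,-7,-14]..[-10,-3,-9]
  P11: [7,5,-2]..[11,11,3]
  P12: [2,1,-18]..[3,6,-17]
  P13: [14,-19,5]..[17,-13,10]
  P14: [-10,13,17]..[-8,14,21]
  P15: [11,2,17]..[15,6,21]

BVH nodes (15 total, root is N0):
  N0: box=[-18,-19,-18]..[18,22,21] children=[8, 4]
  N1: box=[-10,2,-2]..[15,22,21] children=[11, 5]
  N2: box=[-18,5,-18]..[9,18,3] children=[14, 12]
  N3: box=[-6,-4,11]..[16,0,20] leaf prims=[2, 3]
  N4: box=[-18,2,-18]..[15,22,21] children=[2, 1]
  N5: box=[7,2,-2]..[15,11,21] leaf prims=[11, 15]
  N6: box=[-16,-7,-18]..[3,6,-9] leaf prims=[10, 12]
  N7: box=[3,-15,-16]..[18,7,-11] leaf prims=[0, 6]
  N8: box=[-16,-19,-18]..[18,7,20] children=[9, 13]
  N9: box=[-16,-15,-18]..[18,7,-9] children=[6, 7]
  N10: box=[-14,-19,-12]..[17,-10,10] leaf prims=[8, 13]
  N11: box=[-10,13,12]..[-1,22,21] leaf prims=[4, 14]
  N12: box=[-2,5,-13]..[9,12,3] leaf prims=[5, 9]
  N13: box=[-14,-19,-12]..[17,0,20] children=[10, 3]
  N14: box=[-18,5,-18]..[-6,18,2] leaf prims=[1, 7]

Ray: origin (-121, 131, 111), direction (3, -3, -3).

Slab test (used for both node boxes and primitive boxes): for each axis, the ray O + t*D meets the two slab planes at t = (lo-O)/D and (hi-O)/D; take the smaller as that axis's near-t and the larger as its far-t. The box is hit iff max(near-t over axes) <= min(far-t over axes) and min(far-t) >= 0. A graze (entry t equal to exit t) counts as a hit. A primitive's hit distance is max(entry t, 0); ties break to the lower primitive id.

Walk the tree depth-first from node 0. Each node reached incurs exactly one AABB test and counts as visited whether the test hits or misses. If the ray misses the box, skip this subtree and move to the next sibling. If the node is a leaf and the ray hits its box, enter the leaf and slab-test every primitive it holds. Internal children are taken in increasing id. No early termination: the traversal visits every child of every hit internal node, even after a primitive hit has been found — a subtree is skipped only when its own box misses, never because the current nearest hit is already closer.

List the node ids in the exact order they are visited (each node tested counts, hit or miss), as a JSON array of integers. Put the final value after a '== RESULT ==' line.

Trace the traversal:
N0 x:[103/3,139/3] y:[109/3,50] z:[30,43] -> hit [109/3,43], descend [4, 8]
  N4 x:[103/3,136/3] y:[109/3,43] z:[30,43] -> hit [109/3,43], descend [1, 2]
    N1 x:[37,136/3] y:[109/3,43] z:[30,113/3] -> hit [37,113/3], descend [5, 11]
      N5 x:[128/3,136/3] y:[40,43] z:[30,113/3] -> miss, prune
      N11 x:[37,40] y:[109/3,118/3] z:[30,33] -> miss, prune
    N2 x:[103/3,130/3] y:[113/3,42] z:[36,43] -> hit [113/3,42], descend [12, 14]
      N12 x:[119/3,130/3] y:[119/3,42] z:[36,124/3] -> hit [119/3,124/3] leaf, test {P5@t=119/3, P9(miss)}
      N14 x:[103/3,115/3] y:[113/3,42] z:[109/3,43] -> hit [113/3,115/3] leaf, test {P1(miss), P7(miss)}
  N8 x:[35,139/3] y:[124/3,50] z:[91/3,43] -> hit [124/3,43], descend [9, 13]
    N9 x:[35,139/3] y:[124/3,146/3] z:[40,43] -> hit [124/3,43], descend [6, 7]
      N6 x:[35,124/3] y:[125/3,46] z:[40,43] -> miss, prune
      N7 x:[124/3,139/3] y:[124/3,146/3] z:[122/3,127/3] -> hit [124/3,127/3] leaf, test {P0(miss), P6(miss)}
    N13 x:[107/3,46] y:[131/3,50] z:[91/3,41] -> miss, prune

13 AABB tests over nodes [0, 4, 1, 5, 11, 2, 12, 14, 8, 9, 6, 7, 13]; 3 leaves entered; closest P5.

== RESULT ==
[0, 4, 1, 5, 11, 2, 12, 14, 8, 9, 6, 7, 13]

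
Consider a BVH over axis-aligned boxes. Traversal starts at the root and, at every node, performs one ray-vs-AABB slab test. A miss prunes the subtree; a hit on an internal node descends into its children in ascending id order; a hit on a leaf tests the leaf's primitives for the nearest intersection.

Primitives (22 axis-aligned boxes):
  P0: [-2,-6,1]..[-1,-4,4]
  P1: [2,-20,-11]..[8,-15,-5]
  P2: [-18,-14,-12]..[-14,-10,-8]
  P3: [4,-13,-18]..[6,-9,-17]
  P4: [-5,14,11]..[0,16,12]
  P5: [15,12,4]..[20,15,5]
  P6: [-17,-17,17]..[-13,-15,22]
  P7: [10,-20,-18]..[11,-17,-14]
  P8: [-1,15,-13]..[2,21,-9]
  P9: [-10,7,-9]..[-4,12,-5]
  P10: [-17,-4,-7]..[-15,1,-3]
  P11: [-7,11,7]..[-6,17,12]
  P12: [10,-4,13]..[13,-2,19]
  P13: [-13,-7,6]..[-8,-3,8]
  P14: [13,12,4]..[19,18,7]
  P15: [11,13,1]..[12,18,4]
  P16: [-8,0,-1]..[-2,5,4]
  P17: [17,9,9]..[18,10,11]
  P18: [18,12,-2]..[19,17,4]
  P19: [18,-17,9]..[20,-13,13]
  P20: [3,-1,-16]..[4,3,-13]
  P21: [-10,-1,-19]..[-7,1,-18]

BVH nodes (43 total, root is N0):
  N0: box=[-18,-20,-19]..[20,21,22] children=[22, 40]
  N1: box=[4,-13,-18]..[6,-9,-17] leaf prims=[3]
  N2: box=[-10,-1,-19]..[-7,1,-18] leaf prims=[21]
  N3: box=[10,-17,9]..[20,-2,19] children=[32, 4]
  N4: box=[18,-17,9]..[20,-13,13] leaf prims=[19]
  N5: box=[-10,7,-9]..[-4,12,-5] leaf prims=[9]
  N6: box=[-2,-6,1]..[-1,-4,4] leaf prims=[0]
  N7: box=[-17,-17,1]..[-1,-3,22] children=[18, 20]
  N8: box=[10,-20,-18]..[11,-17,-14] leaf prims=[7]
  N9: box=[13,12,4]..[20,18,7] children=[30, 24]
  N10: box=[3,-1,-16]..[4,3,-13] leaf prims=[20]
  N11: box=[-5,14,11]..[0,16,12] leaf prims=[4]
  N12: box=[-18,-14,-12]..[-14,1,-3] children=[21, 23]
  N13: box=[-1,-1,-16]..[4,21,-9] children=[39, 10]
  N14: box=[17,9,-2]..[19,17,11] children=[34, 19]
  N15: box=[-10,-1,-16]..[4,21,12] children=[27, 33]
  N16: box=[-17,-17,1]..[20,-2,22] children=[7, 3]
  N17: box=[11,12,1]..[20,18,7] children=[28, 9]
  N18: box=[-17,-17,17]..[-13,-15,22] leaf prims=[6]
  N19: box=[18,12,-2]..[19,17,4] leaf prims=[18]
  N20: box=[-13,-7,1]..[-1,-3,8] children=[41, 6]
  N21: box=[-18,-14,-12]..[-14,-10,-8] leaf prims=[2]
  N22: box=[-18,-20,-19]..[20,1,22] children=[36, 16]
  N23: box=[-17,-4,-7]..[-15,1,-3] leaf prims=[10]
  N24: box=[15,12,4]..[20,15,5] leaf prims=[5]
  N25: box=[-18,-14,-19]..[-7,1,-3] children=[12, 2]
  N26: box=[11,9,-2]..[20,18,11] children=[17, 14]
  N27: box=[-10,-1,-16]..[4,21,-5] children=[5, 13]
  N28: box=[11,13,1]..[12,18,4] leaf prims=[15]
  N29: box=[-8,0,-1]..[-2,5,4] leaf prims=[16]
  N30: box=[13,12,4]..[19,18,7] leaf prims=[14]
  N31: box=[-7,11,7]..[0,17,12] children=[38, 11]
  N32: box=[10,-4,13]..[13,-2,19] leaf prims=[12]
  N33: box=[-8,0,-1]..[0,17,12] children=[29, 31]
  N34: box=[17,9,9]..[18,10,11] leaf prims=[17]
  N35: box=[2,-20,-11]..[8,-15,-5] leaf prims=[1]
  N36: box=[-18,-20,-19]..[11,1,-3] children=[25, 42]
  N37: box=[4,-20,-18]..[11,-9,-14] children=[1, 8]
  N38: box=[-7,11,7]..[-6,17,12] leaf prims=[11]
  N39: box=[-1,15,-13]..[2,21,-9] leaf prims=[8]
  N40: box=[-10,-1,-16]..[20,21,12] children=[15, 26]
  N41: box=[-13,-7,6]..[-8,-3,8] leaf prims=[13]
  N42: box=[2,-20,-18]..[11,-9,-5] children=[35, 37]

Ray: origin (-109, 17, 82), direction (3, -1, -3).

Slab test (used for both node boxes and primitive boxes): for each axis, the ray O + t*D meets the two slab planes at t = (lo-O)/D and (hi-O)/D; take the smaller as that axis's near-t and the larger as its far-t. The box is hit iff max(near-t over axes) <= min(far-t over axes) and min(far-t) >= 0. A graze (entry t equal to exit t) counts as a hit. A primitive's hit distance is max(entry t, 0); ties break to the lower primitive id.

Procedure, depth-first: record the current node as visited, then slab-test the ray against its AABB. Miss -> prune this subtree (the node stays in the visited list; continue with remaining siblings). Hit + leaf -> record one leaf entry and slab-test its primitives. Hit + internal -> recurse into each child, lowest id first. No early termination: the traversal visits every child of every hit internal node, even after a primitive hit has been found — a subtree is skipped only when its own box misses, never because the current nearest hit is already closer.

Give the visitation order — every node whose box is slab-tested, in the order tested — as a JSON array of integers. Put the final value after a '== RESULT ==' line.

Trace the traversal:
N0 x:[91/3,43] y:[-4,37] z:[20,101/3] -> hit [91/3,101/3], descend [22, 40]
  N22 x:[91/3,43] y:[16,37] z:[20,101/3] -> hit [91/3,101/3], descend [16, 36]
    N16 x:[92/3,43] y:[19,34] z:[20,27] -> miss, prune
    N36 x:[91/3,40] y:[16,37] z:[85/3,101/3] -> hit [91/3,101/3], descend [25, 42]
      N25 x:[91/3,34] y:[16,31] z:[85/3,101/3] -> hit [91/3,31], descend [2, 12]
        N2 x:[33,34] y:[16,18] z:[100/3,101/3] -> miss, prune
        N12 x:[91/3,95/3] y:[16,31] z:[85/3,94/3] -> hit [91/3,31], descend [21, 23]
          N21 x:[91/3,95/3] y:[27,31] z:[30,94/3] -> hit [91/3,31] leaf, test {P2@t=91/3}
          N23 x:[92/3,94/3] y:[16,21] z:[85/3,89/3] -> miss, prune
      N42 x:[37,40] y:[26,37] z:[29,100/3] -> miss, prune
  N40 x:[33,43] y:[-4,18] z:[70/3,98/3] -> miss, prune

Summary -> nodes [0, 22, 16, 36, 25, 2, 12, 21, 23, 42, 40]; box-tests=11; leaf-entries=1; first=P2

== RESULT ==
[0, 22, 16, 36, 25, 2, 12, 21, 23, 42, 40]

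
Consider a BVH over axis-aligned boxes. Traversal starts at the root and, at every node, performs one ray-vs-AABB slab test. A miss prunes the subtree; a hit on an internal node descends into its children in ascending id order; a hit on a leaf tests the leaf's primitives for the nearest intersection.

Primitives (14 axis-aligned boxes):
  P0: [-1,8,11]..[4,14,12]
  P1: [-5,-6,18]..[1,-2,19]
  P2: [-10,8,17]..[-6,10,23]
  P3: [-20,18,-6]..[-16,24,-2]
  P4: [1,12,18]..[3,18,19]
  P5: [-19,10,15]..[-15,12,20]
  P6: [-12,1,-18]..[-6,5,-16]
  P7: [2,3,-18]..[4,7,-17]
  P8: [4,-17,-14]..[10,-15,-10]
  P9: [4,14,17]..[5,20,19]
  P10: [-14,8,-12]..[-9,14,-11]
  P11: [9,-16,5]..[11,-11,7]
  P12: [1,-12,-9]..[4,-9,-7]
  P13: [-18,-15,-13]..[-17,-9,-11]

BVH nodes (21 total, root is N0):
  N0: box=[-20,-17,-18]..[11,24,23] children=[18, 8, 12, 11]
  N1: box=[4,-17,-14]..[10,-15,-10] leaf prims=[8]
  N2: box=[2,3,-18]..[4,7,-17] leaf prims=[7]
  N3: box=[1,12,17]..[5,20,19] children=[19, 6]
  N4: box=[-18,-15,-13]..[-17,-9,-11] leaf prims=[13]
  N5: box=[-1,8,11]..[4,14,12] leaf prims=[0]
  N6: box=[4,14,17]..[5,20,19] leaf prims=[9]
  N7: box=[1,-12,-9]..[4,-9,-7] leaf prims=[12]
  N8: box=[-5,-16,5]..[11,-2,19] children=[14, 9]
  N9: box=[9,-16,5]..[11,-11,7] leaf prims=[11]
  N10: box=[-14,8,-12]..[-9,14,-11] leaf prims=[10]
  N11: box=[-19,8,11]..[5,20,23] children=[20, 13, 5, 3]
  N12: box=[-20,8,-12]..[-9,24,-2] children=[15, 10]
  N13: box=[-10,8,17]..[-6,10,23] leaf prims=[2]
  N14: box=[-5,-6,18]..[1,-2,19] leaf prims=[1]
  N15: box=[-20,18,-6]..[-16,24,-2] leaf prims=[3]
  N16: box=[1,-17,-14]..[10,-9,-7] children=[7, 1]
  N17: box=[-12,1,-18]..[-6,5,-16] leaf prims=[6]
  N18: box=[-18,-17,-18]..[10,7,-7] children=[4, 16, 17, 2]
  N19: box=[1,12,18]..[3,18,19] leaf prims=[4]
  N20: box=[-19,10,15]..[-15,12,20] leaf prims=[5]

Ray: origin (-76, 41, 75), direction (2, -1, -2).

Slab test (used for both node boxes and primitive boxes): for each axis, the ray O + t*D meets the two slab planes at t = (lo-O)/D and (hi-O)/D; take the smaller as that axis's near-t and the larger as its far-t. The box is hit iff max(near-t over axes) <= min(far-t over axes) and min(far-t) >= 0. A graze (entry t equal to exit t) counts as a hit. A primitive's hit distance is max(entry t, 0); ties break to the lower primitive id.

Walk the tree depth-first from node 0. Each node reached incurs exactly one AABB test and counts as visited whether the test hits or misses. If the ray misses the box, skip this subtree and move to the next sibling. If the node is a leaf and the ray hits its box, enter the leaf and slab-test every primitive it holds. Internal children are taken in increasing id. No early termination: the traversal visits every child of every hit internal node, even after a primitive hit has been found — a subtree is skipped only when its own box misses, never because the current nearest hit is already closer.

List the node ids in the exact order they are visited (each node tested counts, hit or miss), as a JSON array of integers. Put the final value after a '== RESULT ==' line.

Walk:
N0 x:[28,87/2] y:[17,58] z:[26,93/2] -> hit [28,87/2], descend [8, 11, 12, 18]
  N8 x:[71/2,87/2] y:[43,57] z:[28,35] -> miss, prune
  N11 x:[57/2,81/2] y:[21,33] z:[26,32] -> hit [57/2,32], descend [3, 5, 13, 20]
    N3 x:[77/2,81/2] y:[21,29] z:[28,29] -> miss, prune
    N5 x:[75/2,40] y:[27,33] z:[63/2,32] -> miss, prune
    N13 x:[33,35] y:[31,33] z:[26,29] -> miss, prune
    N20 x:[57/2,61/2] y:[29,31] z:[55/2,30] -> hit [29,30] leaf, test {P5@t=29}
  N12 x:[28,67/2] y:[17,33] z:[77/2,87/2] -> miss, prune
  N18 x:[29,43] y:[34,58] z:[41,93/2] -> hit [41,43], descend [2, 4, 16, 17]
    N2 x:[39,40] y:[34,38] z:[46,93/2] -> miss, prune
    N4 x:[29,59/2] y:[50,56] z:[43,44] -> miss, prune
    N16 x:[77/2,43] y:[50,58] z:[41,89/2] -> miss, prune
    N17 x:[32,35] y:[36,40] z:[91/2,93/2] -> miss, prune

Visited [0, 8, 11, 3, 5, 13, 20, 12, 18, 2, 4, 16, 17]. Tests: 13 box, 1 leaf. Nearest: P5.

== RESULT ==
[0, 8, 11, 3, 5, 13, 20, 12, 18, 2, 4, 16, 17]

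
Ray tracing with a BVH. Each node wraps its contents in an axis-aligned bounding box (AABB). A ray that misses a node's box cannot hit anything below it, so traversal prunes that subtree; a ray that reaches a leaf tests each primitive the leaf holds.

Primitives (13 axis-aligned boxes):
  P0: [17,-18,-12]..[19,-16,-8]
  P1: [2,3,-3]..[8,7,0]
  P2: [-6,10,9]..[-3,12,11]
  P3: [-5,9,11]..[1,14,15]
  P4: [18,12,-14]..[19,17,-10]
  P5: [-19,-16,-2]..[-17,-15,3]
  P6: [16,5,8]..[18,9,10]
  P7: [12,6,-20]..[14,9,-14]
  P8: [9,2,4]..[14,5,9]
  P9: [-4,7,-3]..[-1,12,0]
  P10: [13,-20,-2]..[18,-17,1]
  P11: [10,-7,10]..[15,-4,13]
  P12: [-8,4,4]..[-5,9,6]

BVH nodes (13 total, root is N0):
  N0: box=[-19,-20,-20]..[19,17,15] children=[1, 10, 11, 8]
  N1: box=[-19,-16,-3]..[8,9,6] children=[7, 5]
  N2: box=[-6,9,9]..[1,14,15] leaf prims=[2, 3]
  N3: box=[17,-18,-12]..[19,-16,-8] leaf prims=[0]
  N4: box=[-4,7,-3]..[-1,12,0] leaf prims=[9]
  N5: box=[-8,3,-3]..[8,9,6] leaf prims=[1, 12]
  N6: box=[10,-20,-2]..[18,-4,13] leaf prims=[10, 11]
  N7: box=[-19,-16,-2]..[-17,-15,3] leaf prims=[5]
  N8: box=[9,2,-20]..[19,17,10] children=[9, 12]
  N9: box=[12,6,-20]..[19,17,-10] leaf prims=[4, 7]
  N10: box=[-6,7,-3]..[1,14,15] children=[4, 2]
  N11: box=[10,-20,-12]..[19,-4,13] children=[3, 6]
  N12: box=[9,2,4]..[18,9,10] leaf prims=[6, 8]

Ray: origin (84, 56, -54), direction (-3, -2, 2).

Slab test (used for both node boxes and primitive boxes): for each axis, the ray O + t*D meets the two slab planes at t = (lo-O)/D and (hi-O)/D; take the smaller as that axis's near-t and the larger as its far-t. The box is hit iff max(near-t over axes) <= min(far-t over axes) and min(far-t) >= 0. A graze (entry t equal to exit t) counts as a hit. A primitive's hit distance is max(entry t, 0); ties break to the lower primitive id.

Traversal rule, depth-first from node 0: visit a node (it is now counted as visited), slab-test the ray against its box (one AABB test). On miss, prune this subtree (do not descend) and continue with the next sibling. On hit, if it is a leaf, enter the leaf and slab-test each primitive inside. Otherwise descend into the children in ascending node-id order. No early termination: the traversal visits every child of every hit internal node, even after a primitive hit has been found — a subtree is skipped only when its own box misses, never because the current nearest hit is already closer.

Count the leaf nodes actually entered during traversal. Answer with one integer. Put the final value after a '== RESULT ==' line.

Traverse from the root:
N0 x:[65/3,103/3] y:[39/2,38] z:[17,69/2] -> hit [65/3,103/3], descend [1, 8, 10, 11]
  N1 x:[76/3,103/3] y:[47/2,36] z:[51/2,30] -> hit [51/2,30], descend [5, 7]
    N5 x:[76/3,92/3] y:[47/2,53/2] z:[51/2,30] -> hit [51/2,53/2] leaf, test {P1@t=51/2, P12(miss)}
    N7 x:[101/3,103/3] y:[71/2,36] z:[26,57/2] -> miss, prune
  N8 x:[65/3,25] y:[39/2,27] z:[17,32] -> hit [65/3,25], descend [9, 12]
    N9 x:[65/3,24] y:[39/2,25] z:[17,22] -> hit [65/3,22] leaf, test {P4@t=65/3, P7(miss)}
    N12 x:[22,25] y:[47/2,27] z:[29,32] -> miss, prune
  N10 x:[83/3,30] y:[21,49/2] z:[51/2,69/2] -> miss, prune
  N11 x:[65/3,74/3] y:[30,38] z:[21,67/2] -> miss, prune

Summary -> nodes [0, 1, 5, 7, 8, 9, 12, 10, 11]; box-tests=9; leaf-entries=2; first=P4

== RESULT ==
2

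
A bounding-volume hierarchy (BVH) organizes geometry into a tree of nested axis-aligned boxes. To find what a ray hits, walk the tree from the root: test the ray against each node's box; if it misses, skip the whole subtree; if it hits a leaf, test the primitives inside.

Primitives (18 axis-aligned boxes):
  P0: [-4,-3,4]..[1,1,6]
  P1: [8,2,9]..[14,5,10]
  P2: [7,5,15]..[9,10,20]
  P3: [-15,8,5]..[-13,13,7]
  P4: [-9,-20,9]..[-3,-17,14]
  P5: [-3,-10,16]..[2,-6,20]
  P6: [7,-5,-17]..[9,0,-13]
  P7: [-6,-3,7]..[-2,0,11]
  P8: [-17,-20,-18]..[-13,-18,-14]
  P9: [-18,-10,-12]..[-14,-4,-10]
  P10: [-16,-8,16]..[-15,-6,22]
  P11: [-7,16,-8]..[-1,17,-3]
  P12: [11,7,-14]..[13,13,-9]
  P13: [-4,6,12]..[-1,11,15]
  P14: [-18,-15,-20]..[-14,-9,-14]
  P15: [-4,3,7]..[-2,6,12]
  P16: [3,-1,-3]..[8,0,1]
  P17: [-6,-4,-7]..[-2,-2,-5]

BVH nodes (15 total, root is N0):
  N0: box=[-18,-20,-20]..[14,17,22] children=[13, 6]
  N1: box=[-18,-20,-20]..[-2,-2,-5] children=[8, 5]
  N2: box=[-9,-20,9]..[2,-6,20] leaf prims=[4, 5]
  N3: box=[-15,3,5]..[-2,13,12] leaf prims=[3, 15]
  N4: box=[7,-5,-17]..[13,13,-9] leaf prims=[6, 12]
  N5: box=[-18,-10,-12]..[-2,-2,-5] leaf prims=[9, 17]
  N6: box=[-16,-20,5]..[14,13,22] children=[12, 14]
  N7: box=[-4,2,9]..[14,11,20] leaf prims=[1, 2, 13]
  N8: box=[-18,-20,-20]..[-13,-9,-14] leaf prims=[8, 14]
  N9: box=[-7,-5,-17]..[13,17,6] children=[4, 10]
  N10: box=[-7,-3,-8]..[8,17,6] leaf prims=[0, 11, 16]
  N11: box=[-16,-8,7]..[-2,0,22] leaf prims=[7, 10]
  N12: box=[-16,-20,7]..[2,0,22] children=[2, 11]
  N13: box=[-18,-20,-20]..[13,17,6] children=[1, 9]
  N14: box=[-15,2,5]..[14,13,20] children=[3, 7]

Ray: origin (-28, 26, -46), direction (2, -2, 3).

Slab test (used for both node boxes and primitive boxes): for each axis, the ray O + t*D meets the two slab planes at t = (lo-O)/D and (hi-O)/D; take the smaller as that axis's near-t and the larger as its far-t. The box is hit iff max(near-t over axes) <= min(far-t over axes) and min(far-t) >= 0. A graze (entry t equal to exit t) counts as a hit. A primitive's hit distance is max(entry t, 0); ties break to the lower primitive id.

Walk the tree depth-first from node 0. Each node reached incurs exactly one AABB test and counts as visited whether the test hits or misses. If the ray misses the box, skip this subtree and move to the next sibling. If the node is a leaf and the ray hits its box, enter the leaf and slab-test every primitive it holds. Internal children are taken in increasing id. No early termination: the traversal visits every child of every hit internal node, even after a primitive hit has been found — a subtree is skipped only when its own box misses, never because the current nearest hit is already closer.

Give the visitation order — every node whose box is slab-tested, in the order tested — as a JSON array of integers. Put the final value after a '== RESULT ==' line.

Traverse from the root:
N0 x:[5,21] y:[9/2,23] z:[26/3,68/3] -> hit [26/3,21], descend [6, 13]
  N6 x:[6,21] y:[13/2,23] z:[17,68/3] -> hit [17,21], descend [12, 14]
    N12 x:[6,15] y:[13,23] z:[53/3,68/3] -> miss, prune
    N14 x:[13/2,21] y:[13/2,12] z:[17,22] -> miss, prune
  N13 x:[5,41/2] y:[9/2,23] z:[26/3,52/3] -> hit [26/3,52/3], descend [1, 9]
    N1 x:[5,13] y:[14,23] z:[26/3,41/3] -> miss, prune
    N9 x:[21/2,41/2] y:[9/2,31/2] z:[29/3,52/3] -> hit [21/2,31/2], descend [4, 10]
      N4 x:[35/2,41/2] y:[13/2,31/2] z:[29/3,37/3] -> miss, prune
      N10 x:[21/2,18] y:[9/2,29/2] z:[38/3,52/3] -> hit [38/3,29/2] leaf, test {P0(miss), P11(miss), P16(miss)}

Summary -> nodes [0, 6, 12, 14, 13, 1, 9, 4, 10]; box-tests=9; leaf-entries=1; first=miss

== RESULT ==
[0, 6, 12, 14, 13, 1, 9, 4, 10]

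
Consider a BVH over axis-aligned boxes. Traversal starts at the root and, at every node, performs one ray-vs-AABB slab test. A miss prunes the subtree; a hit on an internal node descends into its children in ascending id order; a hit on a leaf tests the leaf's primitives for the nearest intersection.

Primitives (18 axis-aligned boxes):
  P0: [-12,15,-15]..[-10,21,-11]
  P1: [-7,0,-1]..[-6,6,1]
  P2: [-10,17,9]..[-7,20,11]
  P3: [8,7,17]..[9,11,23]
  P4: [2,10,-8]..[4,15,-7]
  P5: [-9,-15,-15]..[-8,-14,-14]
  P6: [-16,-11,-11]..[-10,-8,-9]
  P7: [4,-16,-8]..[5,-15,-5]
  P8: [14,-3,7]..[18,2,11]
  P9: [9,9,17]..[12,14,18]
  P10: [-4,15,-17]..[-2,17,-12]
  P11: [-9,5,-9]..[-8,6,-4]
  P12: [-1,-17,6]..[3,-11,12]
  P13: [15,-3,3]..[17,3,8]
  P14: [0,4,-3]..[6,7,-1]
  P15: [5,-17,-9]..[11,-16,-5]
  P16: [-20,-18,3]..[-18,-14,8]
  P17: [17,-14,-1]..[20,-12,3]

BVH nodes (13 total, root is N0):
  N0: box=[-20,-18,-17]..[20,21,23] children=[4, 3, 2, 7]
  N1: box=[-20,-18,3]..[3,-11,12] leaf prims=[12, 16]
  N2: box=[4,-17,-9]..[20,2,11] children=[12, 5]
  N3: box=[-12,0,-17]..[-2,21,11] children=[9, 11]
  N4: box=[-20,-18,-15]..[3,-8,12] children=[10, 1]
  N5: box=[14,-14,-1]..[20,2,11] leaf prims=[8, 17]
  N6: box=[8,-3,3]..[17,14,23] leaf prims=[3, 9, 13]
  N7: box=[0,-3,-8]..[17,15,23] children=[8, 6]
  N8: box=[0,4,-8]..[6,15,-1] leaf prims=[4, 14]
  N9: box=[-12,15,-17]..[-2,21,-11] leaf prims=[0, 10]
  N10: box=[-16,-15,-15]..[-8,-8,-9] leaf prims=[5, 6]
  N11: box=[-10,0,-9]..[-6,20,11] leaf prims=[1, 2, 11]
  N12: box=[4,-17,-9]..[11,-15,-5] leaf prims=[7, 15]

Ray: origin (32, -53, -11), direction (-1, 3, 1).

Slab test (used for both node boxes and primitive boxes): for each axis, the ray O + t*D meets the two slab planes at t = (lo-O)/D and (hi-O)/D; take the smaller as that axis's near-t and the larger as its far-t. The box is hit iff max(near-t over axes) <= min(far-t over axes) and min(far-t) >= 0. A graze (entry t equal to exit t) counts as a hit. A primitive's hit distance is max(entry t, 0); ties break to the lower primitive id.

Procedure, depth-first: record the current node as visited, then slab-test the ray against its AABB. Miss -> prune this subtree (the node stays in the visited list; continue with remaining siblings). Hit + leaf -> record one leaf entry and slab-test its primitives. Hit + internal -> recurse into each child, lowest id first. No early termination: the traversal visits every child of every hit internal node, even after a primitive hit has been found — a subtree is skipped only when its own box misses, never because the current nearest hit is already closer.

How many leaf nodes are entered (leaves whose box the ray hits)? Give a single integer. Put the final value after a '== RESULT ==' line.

Walk:
N0 x:[12,52] y:[35/3,74/3] z:[-6,34] -> hit [12,74/3], descend [2, 3, 4, 7]
  N2 x:[12,28] y:[12,55/3] z:[2,22] -> hit [12,55/3], descend [5, 12]
    N5 x:[12,18] y:[13,55/3] z:[10,22] -> hit [13,18] leaf, test {P8@t=18, P17@t=13}
    N12 x:[21,28] y:[12,38/3] z:[2,6] -> miss, prune
  N3 x:[34,44] y:[53/3,74/3] z:[-6,22] -> miss, prune
  N4 x:[29,52] y:[35/3,15] z:[-4,23] -> miss, prune
  N7 x:[15,32] y:[50/3,68/3] z:[3,34] -> hit [50/3,68/3], descend [6, 8]
    N6 x:[15,24] y:[50/3,67/3] z:[14,34] -> hit [50/3,67/3] leaf, test {P3(miss), P9(miss), P13@t=50/3}
    N8 x:[26,32] y:[19,68/3] z:[3,10] -> miss, prune

Visited [0, 2, 5, 12, 3, 4, 7, 6, 8]. Tests: 9 box, 2 leaf. Nearest: P17.

== RESULT ==
2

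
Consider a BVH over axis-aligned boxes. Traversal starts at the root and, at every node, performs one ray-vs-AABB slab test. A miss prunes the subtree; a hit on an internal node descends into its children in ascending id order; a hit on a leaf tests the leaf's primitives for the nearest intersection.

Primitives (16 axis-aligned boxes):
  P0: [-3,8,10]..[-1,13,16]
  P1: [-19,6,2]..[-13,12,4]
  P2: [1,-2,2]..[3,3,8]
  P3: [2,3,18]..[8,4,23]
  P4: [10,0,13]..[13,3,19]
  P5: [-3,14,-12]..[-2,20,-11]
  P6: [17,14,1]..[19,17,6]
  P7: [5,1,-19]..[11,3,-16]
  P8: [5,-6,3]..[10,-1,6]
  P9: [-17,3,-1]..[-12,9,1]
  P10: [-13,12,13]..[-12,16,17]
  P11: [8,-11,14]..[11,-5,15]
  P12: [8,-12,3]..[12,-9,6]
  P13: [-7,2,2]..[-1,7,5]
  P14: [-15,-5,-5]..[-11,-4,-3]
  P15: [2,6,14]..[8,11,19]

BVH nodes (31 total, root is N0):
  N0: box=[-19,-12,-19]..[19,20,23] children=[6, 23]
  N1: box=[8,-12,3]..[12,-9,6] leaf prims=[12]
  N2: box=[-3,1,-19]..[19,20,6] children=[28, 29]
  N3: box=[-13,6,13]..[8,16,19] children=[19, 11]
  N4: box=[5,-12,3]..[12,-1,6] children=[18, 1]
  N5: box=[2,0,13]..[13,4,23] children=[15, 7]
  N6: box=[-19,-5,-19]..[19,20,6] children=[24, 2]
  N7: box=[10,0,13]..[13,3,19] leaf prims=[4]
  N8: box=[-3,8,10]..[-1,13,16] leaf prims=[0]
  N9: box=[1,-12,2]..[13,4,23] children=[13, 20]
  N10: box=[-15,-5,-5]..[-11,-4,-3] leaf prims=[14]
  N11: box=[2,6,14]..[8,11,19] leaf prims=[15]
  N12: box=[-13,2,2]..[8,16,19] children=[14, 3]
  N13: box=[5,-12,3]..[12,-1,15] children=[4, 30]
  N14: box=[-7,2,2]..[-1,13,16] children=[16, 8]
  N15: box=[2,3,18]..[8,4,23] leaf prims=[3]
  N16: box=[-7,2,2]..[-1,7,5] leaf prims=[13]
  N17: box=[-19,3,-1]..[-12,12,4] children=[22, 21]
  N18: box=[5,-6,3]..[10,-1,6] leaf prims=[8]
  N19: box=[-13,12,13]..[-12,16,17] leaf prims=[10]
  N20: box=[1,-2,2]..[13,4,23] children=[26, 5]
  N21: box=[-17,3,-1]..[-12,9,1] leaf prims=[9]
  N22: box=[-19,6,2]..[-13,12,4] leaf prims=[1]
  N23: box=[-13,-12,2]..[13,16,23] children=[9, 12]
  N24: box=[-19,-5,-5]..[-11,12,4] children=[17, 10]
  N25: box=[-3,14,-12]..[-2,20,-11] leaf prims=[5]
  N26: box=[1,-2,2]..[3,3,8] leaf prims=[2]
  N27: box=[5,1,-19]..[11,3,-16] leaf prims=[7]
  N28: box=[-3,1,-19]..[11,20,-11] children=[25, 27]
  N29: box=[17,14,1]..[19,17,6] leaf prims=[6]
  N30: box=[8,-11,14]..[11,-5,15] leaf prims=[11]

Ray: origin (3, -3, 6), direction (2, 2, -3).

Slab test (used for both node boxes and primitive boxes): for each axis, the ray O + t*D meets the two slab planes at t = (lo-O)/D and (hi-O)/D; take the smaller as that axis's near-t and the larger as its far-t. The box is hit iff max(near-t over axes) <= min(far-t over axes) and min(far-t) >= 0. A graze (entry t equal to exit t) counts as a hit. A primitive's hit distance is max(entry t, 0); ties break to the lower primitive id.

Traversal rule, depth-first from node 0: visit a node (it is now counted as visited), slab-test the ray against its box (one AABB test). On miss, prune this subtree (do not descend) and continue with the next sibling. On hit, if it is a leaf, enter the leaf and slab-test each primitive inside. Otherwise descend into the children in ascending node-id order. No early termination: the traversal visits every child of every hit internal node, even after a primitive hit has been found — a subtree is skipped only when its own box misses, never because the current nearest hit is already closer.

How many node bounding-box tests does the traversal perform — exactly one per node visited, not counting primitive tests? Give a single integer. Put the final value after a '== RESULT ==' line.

Traverse from the root:
N0 x:[-11,8] y:[-9/2,23/2] z:[-17/3,25/3] -> hit [-9/2,8], descend [6, 23]
  N6 x:[-11,8] y:[-1,23/2] z:[0,25/3] -> hit [0,8], descend [2, 24]
    N2 x:[-3,8] y:[2,23/2] z:[0,25/3] -> hit [2,8], descend [28, 29]
      N28 x:[-3,4] y:[2,23/2] z:[17/3,25/3] -> miss, prune
      N29 x:[7,8] y:[17/2,10] z:[0,5/3] -> miss, prune
    N24 x:[-11,-7] y:[-1,15/2] z:[2/3,11/3] -> miss, prune
  N23 x:[-8,5] y:[-9/2,19/2] z:[-17/3,4/3] -> hit [-9/2,4/3], descend [9, 12]
    N9 x:[-1,5] y:[-9/2,7/2] z:[-17/3,4/3] -> hit [-1,4/3], descend [13, 20]
      N13 x:[1,9/2] y:[-9/2,1] z:[-3,1] -> hit [1,1], descend [4, 30]
        N4 x:[1,9/2] y:[-9/2,1] z:[0,1] -> hit [1,1], descend [1, 18]
          N1 x:[5/2,9/2] y:[-9/2,-3] z:[0,1] -> miss, prune
          N18 x:[1,7/2] y:[-3/2,1] z:[0,1] -> hit [1,1] leaf, test {P8@t=1}
        N30 x:[5/2,4] y:[-4,-1] z:[-3,-8/3] -> miss, prune
      N20 x:[-1,5] y:[1/2,7/2] z:[-17/3,4/3] -> hit [1/2,4/3], descend [5, 26]
        N5 x:[-1/2,5] y:[3/2,7/2] z:[-17/3,-7/3] -> miss, prune
        N26 x:[-1,0] y:[1/2,3] z:[-2/3,4/3] -> miss, prune
    N12 x:[-8,5/2] y:[5/2,19/2] z:[-13/3,4/3] -> miss, prune

Summary -> nodes [0, 6, 2, 28, 29, 24, 23, 9, 13, 4, 1, 18, 30, 20, 5, 26, 12]; box-tests=17; leaf-entries=1; first=P8

== RESULT ==
17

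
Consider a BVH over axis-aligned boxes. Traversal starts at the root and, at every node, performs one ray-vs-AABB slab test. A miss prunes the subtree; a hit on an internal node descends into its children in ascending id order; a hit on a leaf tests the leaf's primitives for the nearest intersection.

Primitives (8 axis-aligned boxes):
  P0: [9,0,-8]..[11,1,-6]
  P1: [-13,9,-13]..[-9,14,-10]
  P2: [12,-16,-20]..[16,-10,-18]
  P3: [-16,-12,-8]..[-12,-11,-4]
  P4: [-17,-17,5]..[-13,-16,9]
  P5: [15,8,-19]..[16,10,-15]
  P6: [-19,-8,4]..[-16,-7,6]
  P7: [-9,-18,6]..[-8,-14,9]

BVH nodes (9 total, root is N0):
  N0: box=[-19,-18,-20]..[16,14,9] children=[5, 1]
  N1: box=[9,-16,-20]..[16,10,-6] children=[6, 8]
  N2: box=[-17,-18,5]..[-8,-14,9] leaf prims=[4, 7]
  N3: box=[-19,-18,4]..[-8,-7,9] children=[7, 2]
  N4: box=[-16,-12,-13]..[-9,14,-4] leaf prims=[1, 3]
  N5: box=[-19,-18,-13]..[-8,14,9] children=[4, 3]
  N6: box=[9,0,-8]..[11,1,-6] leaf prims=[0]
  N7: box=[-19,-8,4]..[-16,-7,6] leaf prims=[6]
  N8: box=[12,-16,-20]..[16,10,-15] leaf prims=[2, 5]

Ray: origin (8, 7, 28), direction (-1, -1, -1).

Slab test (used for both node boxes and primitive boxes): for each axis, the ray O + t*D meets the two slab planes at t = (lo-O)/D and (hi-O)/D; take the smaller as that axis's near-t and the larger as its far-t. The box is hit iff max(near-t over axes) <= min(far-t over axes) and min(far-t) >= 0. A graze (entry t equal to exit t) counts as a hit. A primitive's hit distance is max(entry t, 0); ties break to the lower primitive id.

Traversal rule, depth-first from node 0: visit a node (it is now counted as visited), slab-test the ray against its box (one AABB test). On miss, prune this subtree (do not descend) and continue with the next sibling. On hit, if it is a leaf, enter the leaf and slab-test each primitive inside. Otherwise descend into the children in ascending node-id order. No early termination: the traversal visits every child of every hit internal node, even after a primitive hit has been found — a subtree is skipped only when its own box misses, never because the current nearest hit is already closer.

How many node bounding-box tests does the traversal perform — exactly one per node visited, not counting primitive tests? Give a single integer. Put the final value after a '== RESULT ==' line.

Trace the traversal:
N0 x:[-8,27] y:[-7,25] z:[19,48] -> hit [19,25], descend [1, 5]
  N1 x:[-8,-1] y:[-3,23] z:[34,48] -> miss, prune
  N5 x:[16,27] y:[-7,25] z:[19,41] -> hit [19,25], descend [3, 4]
    N3 x:[16,27] y:[14,25] z:[19,24] -> hit [19,24], descend [2, 7]
      N2 x:[16,25] y:[21,25] z:[19,23] -> hit [21,23] leaf, test {P4@t=23, P7(miss)}
      N7 x:[24,27] y:[14,15] z:[22,24] -> miss, prune
    N4 x:[17,24] y:[-7,19] z:[32,41] -> miss, prune

Visited [0, 1, 5, 3, 2, 7, 4]. Tests: 7 box, 1 leaf. Nearest: P4.

== RESULT ==
7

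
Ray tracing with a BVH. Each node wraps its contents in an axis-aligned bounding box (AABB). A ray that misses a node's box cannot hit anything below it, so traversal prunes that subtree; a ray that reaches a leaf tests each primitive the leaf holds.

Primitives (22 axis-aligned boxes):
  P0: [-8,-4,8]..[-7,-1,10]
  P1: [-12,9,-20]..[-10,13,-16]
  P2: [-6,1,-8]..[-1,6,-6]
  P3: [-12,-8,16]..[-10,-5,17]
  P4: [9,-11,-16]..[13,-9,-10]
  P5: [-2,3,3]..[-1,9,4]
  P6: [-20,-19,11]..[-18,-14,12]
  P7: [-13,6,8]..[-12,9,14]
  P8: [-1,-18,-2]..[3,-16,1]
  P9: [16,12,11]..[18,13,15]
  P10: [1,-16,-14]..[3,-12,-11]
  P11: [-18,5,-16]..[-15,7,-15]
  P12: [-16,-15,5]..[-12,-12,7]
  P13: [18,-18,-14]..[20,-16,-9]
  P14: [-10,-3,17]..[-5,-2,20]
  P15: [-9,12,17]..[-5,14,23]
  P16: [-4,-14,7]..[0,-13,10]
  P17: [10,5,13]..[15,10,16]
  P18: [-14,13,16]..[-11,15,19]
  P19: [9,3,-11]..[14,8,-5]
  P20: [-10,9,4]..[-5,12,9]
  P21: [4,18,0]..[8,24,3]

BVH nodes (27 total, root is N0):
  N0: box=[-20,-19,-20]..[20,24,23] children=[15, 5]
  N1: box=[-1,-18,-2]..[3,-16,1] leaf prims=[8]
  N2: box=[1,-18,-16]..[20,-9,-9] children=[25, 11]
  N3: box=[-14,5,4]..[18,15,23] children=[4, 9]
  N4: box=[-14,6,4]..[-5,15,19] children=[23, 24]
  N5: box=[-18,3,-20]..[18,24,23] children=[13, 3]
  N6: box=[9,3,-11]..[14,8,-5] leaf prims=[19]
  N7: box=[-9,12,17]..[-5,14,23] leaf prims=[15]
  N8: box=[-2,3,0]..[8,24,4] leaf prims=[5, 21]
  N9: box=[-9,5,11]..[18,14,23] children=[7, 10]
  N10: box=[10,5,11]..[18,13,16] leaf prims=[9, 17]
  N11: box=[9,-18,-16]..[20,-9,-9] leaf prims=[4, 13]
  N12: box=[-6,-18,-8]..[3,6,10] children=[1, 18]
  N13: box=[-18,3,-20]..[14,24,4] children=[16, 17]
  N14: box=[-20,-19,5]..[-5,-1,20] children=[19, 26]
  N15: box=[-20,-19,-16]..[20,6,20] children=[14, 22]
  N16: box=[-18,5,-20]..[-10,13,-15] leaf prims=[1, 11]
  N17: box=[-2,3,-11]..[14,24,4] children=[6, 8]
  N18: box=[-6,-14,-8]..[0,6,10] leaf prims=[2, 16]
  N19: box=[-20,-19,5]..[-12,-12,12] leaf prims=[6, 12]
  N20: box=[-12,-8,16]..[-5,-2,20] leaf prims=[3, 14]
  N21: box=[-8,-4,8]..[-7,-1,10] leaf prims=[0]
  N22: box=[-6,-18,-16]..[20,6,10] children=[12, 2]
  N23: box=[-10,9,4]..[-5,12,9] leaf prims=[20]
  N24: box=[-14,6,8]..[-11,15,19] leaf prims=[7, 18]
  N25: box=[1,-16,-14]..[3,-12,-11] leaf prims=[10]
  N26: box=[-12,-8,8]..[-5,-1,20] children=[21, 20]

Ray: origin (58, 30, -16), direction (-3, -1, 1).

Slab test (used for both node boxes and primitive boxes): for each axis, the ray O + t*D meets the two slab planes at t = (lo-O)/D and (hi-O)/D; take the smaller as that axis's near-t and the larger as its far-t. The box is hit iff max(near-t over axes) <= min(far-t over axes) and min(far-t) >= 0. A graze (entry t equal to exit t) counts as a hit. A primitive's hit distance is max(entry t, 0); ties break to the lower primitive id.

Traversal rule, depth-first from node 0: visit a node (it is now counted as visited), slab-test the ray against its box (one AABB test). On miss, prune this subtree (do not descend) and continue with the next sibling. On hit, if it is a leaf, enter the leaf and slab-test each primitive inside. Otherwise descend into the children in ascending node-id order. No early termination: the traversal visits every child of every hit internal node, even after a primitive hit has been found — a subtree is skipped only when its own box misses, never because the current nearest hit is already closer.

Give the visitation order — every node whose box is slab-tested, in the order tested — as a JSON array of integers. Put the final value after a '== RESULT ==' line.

Trace the traversal:
N0 x:[38/3,26] y:[6,49] z:[-4,39] -> hit [38/3,26], descend [5, 15]
  N5 x:[40/3,76/3] y:[6,27] z:[-4,39] -> hit [40/3,76/3], descend [3, 13]
    N3 x:[40/3,24] y:[15,25] z:[20,39] -> hit [20,24], descend [4, 9]
      N4 x:[21,24] y:[15,24] z:[20,35] -> hit [21,24], descend [23, 24]
        N23 x:[21,68/3] y:[18,21] z:[20,25] -> hit [21,21] leaf, test {P20@t=21}
        N24 x:[23,24] y:[15,24] z:[24,35] -> hit [24,24] leaf, test {P7(miss), P18(miss)}
      N9 x:[40/3,67/3] y:[16,25] z:[27,39] -> miss, prune
    N13 x:[44/3,76/3] y:[6,27] z:[-4,20] -> hit [44/3,20], descend [16, 17]
      N16 x:[68/3,76/3] y:[17,25] z:[-4,1] -> miss, prune
      N17 x:[44/3,20] y:[6,27] z:[5,20] -> hit [44/3,20], descend [6, 8]
        N6 x:[44/3,49/3] y:[22,27] z:[5,11] -> miss, prune
        N8 x:[50/3,20] y:[6,27] z:[16,20] -> hit [50/3,20] leaf, test {P5(miss), P21(miss)}
  N15 x:[38/3,26] y:[24,49] z:[0,36] -> hit [24,26], descend [14, 22]
    N14 x:[21,26] y:[31,49] z:[21,36] -> miss, prune
    N22 x:[38/3,64/3] y:[24,48] z:[0,26] -> miss, prune

Visited [0, 5, 3, 4, 23, 24, 9, 13, 16, 17, 6, 8, 15, 14, 22]. Tests: 15 box, 3 leaf. Nearest: P20.

== RESULT ==
[0, 5, 3, 4, 23, 24, 9, 13, 16, 17, 6, 8, 15, 14, 22]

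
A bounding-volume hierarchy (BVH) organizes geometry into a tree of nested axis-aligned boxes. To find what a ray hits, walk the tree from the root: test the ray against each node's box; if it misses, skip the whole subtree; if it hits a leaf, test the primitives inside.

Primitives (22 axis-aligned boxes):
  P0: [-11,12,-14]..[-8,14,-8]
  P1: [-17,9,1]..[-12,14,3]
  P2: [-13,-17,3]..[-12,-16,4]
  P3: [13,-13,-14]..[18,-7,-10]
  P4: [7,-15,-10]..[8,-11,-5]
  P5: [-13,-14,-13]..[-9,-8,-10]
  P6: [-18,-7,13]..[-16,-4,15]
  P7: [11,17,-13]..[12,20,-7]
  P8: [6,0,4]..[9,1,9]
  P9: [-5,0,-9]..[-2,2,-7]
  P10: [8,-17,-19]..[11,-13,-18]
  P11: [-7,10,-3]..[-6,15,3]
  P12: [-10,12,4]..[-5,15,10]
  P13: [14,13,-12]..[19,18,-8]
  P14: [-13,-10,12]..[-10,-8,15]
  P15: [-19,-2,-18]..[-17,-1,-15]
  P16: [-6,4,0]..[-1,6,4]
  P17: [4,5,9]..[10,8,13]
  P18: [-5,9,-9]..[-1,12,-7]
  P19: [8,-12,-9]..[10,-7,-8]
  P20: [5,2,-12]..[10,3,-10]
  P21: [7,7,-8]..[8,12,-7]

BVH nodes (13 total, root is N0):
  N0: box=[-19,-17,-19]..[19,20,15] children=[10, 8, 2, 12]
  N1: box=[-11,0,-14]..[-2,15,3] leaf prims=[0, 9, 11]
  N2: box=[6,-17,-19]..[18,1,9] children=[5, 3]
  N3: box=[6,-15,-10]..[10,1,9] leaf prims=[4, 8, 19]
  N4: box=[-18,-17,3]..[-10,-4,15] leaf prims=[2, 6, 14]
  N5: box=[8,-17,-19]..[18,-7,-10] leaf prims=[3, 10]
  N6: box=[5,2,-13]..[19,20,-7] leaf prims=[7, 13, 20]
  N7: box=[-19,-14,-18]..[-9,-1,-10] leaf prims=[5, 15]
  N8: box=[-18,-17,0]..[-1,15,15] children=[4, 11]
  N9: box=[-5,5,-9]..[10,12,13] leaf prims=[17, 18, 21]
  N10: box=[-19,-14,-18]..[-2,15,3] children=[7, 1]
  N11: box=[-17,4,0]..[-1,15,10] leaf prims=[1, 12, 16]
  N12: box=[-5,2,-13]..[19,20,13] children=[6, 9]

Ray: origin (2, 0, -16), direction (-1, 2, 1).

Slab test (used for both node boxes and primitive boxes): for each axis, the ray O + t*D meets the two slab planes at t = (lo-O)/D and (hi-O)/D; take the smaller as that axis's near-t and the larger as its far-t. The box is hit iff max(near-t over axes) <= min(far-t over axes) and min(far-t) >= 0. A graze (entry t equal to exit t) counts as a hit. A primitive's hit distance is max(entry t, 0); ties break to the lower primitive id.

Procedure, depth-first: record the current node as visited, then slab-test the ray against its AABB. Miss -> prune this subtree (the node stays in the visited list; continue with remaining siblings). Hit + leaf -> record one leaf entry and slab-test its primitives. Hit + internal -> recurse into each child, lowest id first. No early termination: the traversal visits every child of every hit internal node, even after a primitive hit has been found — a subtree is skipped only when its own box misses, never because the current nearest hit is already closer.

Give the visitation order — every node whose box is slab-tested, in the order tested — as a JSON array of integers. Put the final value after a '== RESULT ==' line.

Walk:
N0 x:[-17,21] y:[-17/2,10] z:[-3,31] -> hit [-3,10], descend [2, 8, 10, 12]
  N2 x:[-16,-4] y:[-17/2,1/2] z:[-3,25] -> miss, prune
  N8 x:[3,20] y:[-17/2,15/2] z:[16,31] -> miss, prune
  N10 x:[4,21] y:[-7,15/2] z:[-2,19] -> hit [4,15/2], descend [1, 7]
    N1 x:[4,13] y:[0,15/2] z:[2,19] -> hit [4,15/2] leaf, test {P0(miss), P9(miss), P11(miss)}
    N7 x:[11,21] y:[-7,-1/2] z:[-2,6] -> miss, prune
  N12 x:[-17,7] y:[1,10] z:[3,29] -> hit [3,7], descend [6, 9]
    N6 x:[-17,-3] y:[1,10] z:[3,9] -> miss, prune
    N9 x:[-8,7] y:[5/2,6] z:[7,29] -> miss, prune

9 AABB tests over nodes [0, 2, 8, 10, 1, 7, 12, 6, 9]; 1 leaf entered; closest miss.

== RESULT ==
[0, 2, 8, 10, 1, 7, 12, 6, 9]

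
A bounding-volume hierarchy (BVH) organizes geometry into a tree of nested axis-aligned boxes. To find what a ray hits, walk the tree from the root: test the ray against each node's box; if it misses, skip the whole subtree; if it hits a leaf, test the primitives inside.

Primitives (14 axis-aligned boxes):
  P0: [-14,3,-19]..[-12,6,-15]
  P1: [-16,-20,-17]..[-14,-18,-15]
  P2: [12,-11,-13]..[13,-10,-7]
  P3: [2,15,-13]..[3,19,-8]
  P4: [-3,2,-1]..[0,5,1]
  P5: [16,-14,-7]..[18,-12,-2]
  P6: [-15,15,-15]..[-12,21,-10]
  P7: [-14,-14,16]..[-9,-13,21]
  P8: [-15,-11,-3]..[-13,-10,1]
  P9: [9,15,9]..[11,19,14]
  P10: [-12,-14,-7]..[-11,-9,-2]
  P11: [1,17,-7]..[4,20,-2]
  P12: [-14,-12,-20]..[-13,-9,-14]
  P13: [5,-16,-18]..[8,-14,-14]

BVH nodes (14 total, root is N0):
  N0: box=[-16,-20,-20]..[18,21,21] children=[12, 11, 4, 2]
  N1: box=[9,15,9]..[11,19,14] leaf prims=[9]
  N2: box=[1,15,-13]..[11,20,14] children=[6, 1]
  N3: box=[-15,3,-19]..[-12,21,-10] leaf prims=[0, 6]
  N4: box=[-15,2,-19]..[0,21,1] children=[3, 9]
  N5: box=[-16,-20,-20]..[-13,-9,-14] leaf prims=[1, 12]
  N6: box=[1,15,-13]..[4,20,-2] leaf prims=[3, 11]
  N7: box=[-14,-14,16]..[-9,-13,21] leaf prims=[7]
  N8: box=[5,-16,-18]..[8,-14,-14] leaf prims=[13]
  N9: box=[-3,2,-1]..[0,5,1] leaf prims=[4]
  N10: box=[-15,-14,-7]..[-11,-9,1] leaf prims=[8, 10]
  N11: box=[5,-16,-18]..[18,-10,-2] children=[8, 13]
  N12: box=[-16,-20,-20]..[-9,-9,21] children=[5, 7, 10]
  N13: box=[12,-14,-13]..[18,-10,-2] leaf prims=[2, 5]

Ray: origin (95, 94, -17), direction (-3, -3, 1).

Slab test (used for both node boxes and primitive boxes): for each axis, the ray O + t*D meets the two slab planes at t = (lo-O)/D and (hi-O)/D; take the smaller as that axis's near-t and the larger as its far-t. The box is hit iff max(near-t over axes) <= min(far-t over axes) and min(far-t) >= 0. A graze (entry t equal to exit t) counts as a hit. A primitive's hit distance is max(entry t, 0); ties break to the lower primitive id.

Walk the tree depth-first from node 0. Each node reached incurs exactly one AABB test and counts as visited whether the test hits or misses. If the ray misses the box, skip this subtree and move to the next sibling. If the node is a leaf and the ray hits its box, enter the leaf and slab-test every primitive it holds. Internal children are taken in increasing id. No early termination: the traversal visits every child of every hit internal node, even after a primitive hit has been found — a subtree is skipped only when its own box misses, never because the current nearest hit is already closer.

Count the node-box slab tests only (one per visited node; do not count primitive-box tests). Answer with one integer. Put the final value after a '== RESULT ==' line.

Trace the traversal:
N0 x:[77/3,37] y:[73/3,38] z:[-3,38] -> hit [77/3,37], descend [2, 4, 11, 12]
  N2 x:[28,94/3] y:[74/3,79/3] z:[4,31] -> miss, prune
  N4 x:[95/3,110/3] y:[73/3,92/3] z:[-2,18] -> miss, prune
  N11 x:[77/3,30] y:[104/3,110/3] z:[-1,15] -> miss, prune
  N12 x:[104/3,37] y:[103/3,38] z:[-3,38] -> hit [104/3,37], descend [5, 7, 10]
    N5 x:[36,37] y:[103/3,38] z:[-3,3] -> miss, prune
    N7 x:[104/3,109/3] y:[107/3,36] z:[33,38] -> hit [107/3,36] leaf, test {P7@t=107/3}
    N10 x:[106/3,110/3] y:[103/3,36] z:[10,18] -> miss, prune

8 AABB tests over nodes [0, 2, 4, 11, 12, 5, 7, 10]; 1 leaf entered; closest P7.

== RESULT ==
8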